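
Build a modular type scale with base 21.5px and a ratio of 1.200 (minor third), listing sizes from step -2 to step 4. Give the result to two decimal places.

Step -2: 21.5 ÷ 1.200² = 14.93
Step -1: 21.5 ÷ 1.200 = 17.92
Step 0: 21.5px
Step 1: 21.5 × 1.200 = 25.80
Step 2: 21.5 × 1.200² = 30.96
Step 3: 21.5 × 1.200³ = 37.15
Step 4: 21.5 × 1.200⁴ = 44.58

14.93px, 17.92px, 21.50px, 25.80px, 30.96px, 37.15px, 44.58px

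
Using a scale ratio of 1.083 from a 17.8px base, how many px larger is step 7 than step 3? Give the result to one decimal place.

8.5px

Step 3: 17.8 × 1.083³ = 22.610px
Step 7: 17.8 × 1.083⁷ = 31.104px
Difference: 31.104 − 22.610 = 8.494px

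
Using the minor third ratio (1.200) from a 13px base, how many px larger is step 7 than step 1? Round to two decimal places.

30.98px

Step 1: 13.0 × 1.200 = 15.6000px
Step 7: 13.0 × 1.200⁷ = 46.5814px
Difference: 46.5814 − 15.6000 = 30.9814px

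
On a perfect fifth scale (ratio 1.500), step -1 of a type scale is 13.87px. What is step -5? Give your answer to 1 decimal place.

13.87 ÷ 1.500⁴ = 13.87 ÷ 5.06250 ≈ 2.740

2.7px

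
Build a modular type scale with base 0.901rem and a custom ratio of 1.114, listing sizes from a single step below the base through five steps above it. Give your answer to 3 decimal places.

Step -1: 0.901 ÷ 1.114 = 0.809
Step 0: 0.901rem
Step 1: 0.901 × 1.114 = 1.004
Step 2: 0.901 × 1.114² = 1.118
Step 3: 0.901 × 1.114³ = 1.246
Step 4: 0.901 × 1.114⁴ = 1.388
Step 5: 0.901 × 1.114⁵ = 1.546

0.809rem, 0.901rem, 1.004rem, 1.118rem, 1.246rem, 1.388rem, 1.546rem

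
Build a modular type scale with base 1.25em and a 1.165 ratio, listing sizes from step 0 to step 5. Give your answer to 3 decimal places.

Step 0: 1.25em
Step 1: 1.25 × 1.165 = 1.456
Step 2: 1.25 × 1.165² = 1.697
Step 3: 1.25 × 1.165³ = 1.976
Step 4: 1.25 × 1.165⁴ = 2.303
Step 5: 1.25 × 1.165⁵ = 2.682

1.250em, 1.456em, 1.697em, 1.976em, 2.303em, 2.682em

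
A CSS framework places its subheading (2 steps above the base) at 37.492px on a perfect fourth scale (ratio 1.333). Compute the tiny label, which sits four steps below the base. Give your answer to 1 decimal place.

Moving from step +2 to step -4 is 6 steps down, so divide by r⁶.
37.492 ÷ 1.333⁶ = 37.492 ÷ 5.61023 ≈ 6.683

6.7px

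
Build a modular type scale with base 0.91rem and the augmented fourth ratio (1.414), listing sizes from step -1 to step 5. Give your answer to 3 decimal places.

Step -1: 0.91 ÷ 1.414 = 0.644
Step 0: 0.91rem
Step 1: 0.91 × 1.414 = 1.287
Step 2: 0.91 × 1.414² = 1.819
Step 3: 0.91 × 1.414³ = 2.573
Step 4: 0.91 × 1.414⁴ = 3.638
Step 5: 0.91 × 1.414⁵ = 5.144

0.644rem, 0.910rem, 1.287rem, 1.819rem, 2.573rem, 3.638rem, 5.144rem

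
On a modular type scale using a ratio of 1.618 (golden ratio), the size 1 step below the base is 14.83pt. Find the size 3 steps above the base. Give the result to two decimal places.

101.64pt

14.83 × 1.618⁴ = 14.83 × 6.85353 ≈ 101.638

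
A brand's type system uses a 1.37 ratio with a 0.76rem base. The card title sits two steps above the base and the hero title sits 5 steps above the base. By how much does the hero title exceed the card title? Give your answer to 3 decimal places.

Step 2: 0.76 × 1.37² = 1.42644rem
Step 5: 0.76 × 1.37⁵ = 3.66789rem
Difference: 3.66789 − 1.42644 = 2.24145rem

2.241rem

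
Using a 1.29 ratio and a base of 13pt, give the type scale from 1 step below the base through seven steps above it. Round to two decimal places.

10.08pt, 13.00pt, 16.77pt, 21.63pt, 27.91pt, 36.00pt, 46.44pt, 59.91pt, 77.28pt

Step -1: 13.0 ÷ 1.29 = 10.08
Step 0: 13pt
Step 1: 13.0 × 1.29 = 16.77
Step 2: 13.0 × 1.29² = 21.63
Step 3: 13.0 × 1.29³ = 27.91
Step 4: 13.0 × 1.29⁴ = 36.00
Step 5: 13.0 × 1.29⁵ = 46.44
Step 6: 13.0 × 1.29⁶ = 59.91
Step 7: 13.0 × 1.29⁷ = 77.28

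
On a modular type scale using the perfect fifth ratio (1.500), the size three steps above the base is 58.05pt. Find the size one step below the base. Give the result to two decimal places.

11.47pt

The gap is -1 − (3) = -4 steps, so the factor is 1.500^-4.
58.05 ÷ 1.500⁴ = 58.05 ÷ 5.06250 ≈ 11.467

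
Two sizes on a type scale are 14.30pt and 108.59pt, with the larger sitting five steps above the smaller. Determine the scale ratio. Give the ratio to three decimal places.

1.500

The ratio satisfies 14.30 × r⁵ = 108.59, so r = (108.59 / 14.30)^(1/5).
r = 7.5937^(1/5) ≈ 1.5000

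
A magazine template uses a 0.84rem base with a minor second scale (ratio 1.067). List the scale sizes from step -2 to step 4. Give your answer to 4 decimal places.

0.7378rem, 0.7873rem, 0.8400rem, 0.8963rem, 0.9563rem, 1.0204rem, 1.0888rem

Step -2: 0.84 ÷ 1.067² = 0.7378
Step -1: 0.84 ÷ 1.067 = 0.7873
Step 0: 0.84rem
Step 1: 0.84 × 1.067 = 0.8963
Step 2: 0.84 × 1.067² = 0.9563
Step 3: 0.84 × 1.067³ = 1.0204
Step 4: 0.84 × 1.067⁴ = 1.0888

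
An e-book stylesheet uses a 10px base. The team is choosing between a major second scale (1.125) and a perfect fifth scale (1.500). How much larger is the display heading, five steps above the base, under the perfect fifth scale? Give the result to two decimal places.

Major second: 10.0 × 1.125⁵ = 18.0203px
Perfect fifth: 10.0 × 1.500⁵ = 75.9375px
Difference: 75.9375 − 18.0203 = 57.9172px

57.92px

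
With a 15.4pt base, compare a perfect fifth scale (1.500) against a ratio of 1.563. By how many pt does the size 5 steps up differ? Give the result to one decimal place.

26.7pt

Perfect fifth: 15.4 × 1.500⁵ = 116.944pt
At 1.563: 15.4 × 1.563⁵ = 143.653pt
Difference: 143.653 − 116.944 = 26.709pt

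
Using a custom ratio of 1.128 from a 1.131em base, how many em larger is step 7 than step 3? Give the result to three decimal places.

Step 3: 1.131 × 1.128³ = 1.62327em
Step 7: 1.131 × 1.128⁷ = 2.62801em
Difference: 2.62801 − 1.62327 = 1.00474em

1.005em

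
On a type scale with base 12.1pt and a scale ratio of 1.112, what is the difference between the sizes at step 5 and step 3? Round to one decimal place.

3.9pt

Step 3: 12.1 × 1.112³ = 16.638pt
Step 5: 12.1 × 1.112⁵ = 20.574pt
Difference: 20.574 − 16.638 = 3.936pt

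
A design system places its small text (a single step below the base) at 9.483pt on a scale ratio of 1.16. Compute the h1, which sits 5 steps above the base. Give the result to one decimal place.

The gap is 5 − (-1) = 6 steps, so the factor is 1.16^6.
9.483 × 1.16⁶ = 9.483 × 2.43640 ≈ 23.104

23.1pt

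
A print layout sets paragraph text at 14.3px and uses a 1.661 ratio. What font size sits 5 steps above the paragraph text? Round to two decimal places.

180.79px

Every step multiplies by the scale ratio.
14.3 × 1.661⁵ = 14.3 × 12.64294 ≈ 180.79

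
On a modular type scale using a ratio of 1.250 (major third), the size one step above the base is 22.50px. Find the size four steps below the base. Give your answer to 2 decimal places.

Moving from step +1 to step -4 is 5 steps down, so divide by r⁵.
22.50 ÷ 1.250⁵ = 22.50 ÷ 3.05176 ≈ 7.373

7.37px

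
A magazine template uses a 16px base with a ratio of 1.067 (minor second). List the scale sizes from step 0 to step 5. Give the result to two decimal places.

16.00px, 17.07px, 18.22px, 19.44px, 20.74px, 22.13px

Step 0: 16px
Step 1: 16.0 × 1.067 = 17.07
Step 2: 16.0 × 1.067² = 18.22
Step 3: 16.0 × 1.067³ = 19.44
Step 4: 16.0 × 1.067⁴ = 20.74
Step 5: 16.0 × 1.067⁵ = 22.13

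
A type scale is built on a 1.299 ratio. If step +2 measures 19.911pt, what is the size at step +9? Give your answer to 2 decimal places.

124.27pt

The gap is 9 − (2) = 7 steps, so the factor is 1.299^7.
19.911 × 1.299⁷ = 19.911 × 6.24114 ≈ 124.267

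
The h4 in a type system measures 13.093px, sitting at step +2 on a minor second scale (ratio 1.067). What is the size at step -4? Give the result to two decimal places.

13.093 ÷ 1.067⁶ = 13.093 ÷ 1.47566 ≈ 8.873

8.87px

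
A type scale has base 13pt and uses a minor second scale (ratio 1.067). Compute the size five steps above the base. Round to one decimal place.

Every step multiplies by the scale ratio.
13.0 × 1.067⁵ = 13.0 × 1.38300 ≈ 17.98

18.0pt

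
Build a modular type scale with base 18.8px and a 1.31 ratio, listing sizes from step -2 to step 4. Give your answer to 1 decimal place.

11.0px, 14.4px, 18.8px, 24.6px, 32.3px, 42.3px, 55.4px

Step -2: 18.8 ÷ 1.31² = 11.0
Step -1: 18.8 ÷ 1.31 = 14.4
Step 0: 18.8px
Step 1: 18.8 × 1.31 = 24.6
Step 2: 18.8 × 1.31² = 32.3
Step 3: 18.8 × 1.31³ = 42.3
Step 4: 18.8 × 1.31⁴ = 55.4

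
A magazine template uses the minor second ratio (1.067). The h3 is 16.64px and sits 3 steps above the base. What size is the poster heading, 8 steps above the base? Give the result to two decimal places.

Moving from step +3 to step +8 is 5 steps up, so multiply by r⁵.
16.64 × 1.067⁵ = 16.64 × 1.38300 ≈ 23.013

23.01px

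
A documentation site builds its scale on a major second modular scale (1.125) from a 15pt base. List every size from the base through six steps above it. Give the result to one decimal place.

15.0pt, 16.9pt, 19.0pt, 21.4pt, 24.0pt, 27.0pt, 30.4pt

Step 0: 15pt
Step 1: 15.0 × 1.125 = 16.9
Step 2: 15.0 × 1.125² = 19.0
Step 3: 15.0 × 1.125³ = 21.4
Step 4: 15.0 × 1.125⁴ = 24.0
Step 5: 15.0 × 1.125⁵ = 27.0
Step 6: 15.0 × 1.125⁶ = 30.4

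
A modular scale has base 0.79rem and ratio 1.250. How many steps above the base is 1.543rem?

3

1.250ⁿ = 1.543 / 0.79 = 1.9532
n = ln(1.9532) / ln(1.250) = 0.6695 / 0.2231 ≈ 3.00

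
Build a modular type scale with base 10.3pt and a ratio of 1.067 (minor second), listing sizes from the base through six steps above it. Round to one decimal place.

Step 0: 10.3pt
Step 1: 10.3 × 1.067 = 11.0
Step 2: 10.3 × 1.067² = 11.7
Step 3: 10.3 × 1.067³ = 12.5
Step 4: 10.3 × 1.067⁴ = 13.4
Step 5: 10.3 × 1.067⁵ = 14.2
Step 6: 10.3 × 1.067⁶ = 15.2

10.3pt, 11.0pt, 11.7pt, 12.5pt, 13.4pt, 14.2pt, 15.2pt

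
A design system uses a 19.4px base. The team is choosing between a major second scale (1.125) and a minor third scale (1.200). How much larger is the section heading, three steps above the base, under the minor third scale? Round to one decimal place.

Major second: 19.4 × 1.125³ = 27.622px
Minor third: 19.4 × 1.200³ = 33.523px
Difference: 33.523 − 27.622 = 5.901px

5.9px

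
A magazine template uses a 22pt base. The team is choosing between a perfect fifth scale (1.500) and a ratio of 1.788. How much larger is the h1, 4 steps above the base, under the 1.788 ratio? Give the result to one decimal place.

Perfect fifth: 22.0 × 1.500⁴ = 111.375pt
At 1.788: 22.0 × 1.788⁴ = 224.850pt
Difference: 224.850 − 111.375 = 113.475pt

113.5pt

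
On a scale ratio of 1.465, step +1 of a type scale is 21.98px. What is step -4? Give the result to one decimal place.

3.3px

21.98 ÷ 1.465⁵ = 21.98 ÷ 6.74820 ≈ 3.257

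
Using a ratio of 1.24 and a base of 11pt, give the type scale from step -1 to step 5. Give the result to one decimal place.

8.9pt, 11.0pt, 13.6pt, 16.9pt, 21.0pt, 26.0pt, 32.2pt

Step -1: 11.0 ÷ 1.24 = 8.9
Step 0: 11pt
Step 1: 11.0 × 1.24 = 13.6
Step 2: 11.0 × 1.24² = 16.9
Step 3: 11.0 × 1.24³ = 21.0
Step 4: 11.0 × 1.24⁴ = 26.0
Step 5: 11.0 × 1.24⁵ = 32.2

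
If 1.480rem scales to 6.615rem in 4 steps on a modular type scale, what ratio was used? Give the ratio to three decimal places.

1.454

The ratio satisfies 1.480 × r⁴ = 6.615, so r = (6.615 / 1.480)^(1/4).
r = 4.4696^(1/4) ≈ 1.4540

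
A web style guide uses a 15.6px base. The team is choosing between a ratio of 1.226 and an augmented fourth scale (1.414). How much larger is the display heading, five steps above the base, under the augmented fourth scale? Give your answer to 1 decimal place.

At 1.226: 15.6 × 1.226⁵ = 43.209px
Augmented fourth: 15.6 × 1.414⁵ = 88.180px
Difference: 88.180 − 43.209 = 44.971px

45.0px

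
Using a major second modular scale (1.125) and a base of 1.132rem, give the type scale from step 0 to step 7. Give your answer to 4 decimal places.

Step 0: 1.132rem
Step 1: 1.132 × 1.125 = 1.2735
Step 2: 1.132 × 1.125² = 1.4327
Step 3: 1.132 × 1.125³ = 1.6118
Step 4: 1.132 × 1.125⁴ = 1.8132
Step 5: 1.132 × 1.125⁵ = 2.0399
Step 6: 1.132 × 1.125⁶ = 2.2949
Step 7: 1.132 × 1.125⁷ = 2.5817

1.1320rem, 1.2735rem, 1.4327rem, 1.6118rem, 1.8132rem, 2.0399rem, 2.2949rem, 2.5817rem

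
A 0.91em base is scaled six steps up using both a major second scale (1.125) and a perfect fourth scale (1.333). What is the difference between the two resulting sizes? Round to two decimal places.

Major second: 0.91 × 1.125⁶ = 1.8448em
Perfect fourth: 0.91 × 1.333⁶ = 5.1053em
Difference: 5.1053 − 1.8448 = 3.2605em

3.26em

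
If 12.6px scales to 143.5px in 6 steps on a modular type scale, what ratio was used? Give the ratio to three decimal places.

The ratio satisfies 12.6 × r⁶ = 143.5, so r = (143.5 / 12.6)^(1/6).
r = 11.3889^(1/6) ≈ 1.5000

1.500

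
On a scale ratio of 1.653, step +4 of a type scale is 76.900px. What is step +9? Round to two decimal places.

Moving from step +4 to step +9 is 5 steps up, so multiply by r⁵.
76.900 × 1.653⁵ = 76.900 × 12.34140 ≈ 949.053

949.05px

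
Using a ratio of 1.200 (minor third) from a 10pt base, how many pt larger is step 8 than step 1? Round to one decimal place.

31.0pt

Step 1: 10.0 × 1.200 = 12.000pt
Step 8: 10.0 × 1.200⁸ = 42.998pt
Difference: 42.998 − 12.000 = 30.998pt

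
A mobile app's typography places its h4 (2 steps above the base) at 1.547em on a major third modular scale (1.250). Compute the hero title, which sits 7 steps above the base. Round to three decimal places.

4.721em

Moving from step +2 to step +7 is 5 steps up, so multiply by r⁵.
1.547 × 1.250⁵ = 1.547 × 3.05176 ≈ 4.721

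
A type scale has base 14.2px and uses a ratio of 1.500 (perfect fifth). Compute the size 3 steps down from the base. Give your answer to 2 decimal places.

4.21px

14.2 ÷ 1.500³ = 14.2 ÷ 3.37500 ≈ 4.21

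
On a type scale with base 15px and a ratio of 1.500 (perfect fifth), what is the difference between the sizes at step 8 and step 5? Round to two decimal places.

Step 5: 15.0 × 1.500⁵ = 113.9062px
Step 8: 15.0 × 1.500⁸ = 384.4336px
Difference: 384.4336 − 113.9062 = 270.5274px

270.53px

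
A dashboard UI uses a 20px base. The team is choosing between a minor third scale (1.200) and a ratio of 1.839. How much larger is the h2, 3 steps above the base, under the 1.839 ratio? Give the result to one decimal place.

Minor third: 20.0 × 1.200³ = 34.560px
At 1.839: 20.0 × 1.839³ = 124.387px
Difference: 124.387 − 34.560 = 89.827px

89.8px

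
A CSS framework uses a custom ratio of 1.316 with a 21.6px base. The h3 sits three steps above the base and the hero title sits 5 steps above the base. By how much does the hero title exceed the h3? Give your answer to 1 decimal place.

Step 3: 21.6 × 1.316³ = 49.229px
Step 5: 21.6 × 1.316⁵ = 85.258px
Difference: 85.258 − 49.229 = 36.029px

36.0px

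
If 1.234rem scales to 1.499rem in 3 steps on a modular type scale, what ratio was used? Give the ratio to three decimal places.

1.067

The ratio satisfies 1.234 × r³ = 1.499, so r = (1.499 / 1.234)^(1/3).
r = 1.2147^(1/3) ≈ 1.0670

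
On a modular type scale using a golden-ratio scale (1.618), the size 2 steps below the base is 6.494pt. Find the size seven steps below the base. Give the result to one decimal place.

0.6pt

6.494 ÷ 1.618⁵ = 6.494 ÷ 11.08901 ≈ 0.586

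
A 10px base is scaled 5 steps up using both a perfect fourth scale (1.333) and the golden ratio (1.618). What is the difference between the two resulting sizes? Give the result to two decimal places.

Perfect fourth: 10.0 × 1.333⁵ = 42.0873px
Golden ratio: 10.0 × 1.618⁵ = 110.8901px
Difference: 110.8901 − 42.0873 = 68.8028px

68.80px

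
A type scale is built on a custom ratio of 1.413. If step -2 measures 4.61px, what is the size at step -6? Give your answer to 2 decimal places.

1.16px

The gap is -6 − (-2) = -4 steps, so the factor is 1.413^-4.
4.61 ÷ 1.413⁴ = 4.61 ÷ 3.98629 ≈ 1.156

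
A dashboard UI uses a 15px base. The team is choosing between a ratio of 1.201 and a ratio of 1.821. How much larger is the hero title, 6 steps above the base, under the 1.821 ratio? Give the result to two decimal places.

At 1.201: 15.0 × 1.201⁶ = 45.0142px
At 1.821: 15.0 × 1.821⁶ = 546.9542px
Difference: 546.9542 − 45.0142 = 501.9400px

501.94px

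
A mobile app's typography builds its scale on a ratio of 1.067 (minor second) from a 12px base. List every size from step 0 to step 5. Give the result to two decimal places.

Step 0: 12px
Step 1: 12.0 × 1.067 = 12.80
Step 2: 12.0 × 1.067² = 13.66
Step 3: 12.0 × 1.067³ = 14.58
Step 4: 12.0 × 1.067⁴ = 15.55
Step 5: 12.0 × 1.067⁵ = 16.60

12.00px, 12.80px, 13.66px, 14.58px, 15.55px, 16.60px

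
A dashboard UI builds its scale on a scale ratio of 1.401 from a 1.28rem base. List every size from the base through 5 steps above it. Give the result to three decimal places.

1.280rem, 1.793rem, 2.512rem, 3.520rem, 4.931rem, 6.909rem

Step 0: 1.28rem
Step 1: 1.28 × 1.401 = 1.793
Step 2: 1.28 × 1.401² = 2.512
Step 3: 1.28 × 1.401³ = 3.520
Step 4: 1.28 × 1.401⁴ = 4.931
Step 5: 1.28 × 1.401⁵ = 6.909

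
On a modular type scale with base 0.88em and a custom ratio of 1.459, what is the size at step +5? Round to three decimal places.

5.818em

A modular type scale is a geometric sequence: sizeₙ = base × rⁿ.
0.88 × 1.459⁵ = 0.88 × 6.61114 ≈ 5.818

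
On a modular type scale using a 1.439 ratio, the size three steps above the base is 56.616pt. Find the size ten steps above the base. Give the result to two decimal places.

56.616 × 1.439⁷ = 56.616 × 12.77690 ≈ 723.377

723.38pt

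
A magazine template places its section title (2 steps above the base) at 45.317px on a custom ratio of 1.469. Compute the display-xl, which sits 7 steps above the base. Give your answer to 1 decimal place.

45.317 × 1.469⁵ = 45.317 × 6.84083 ≈ 310.006

310.0px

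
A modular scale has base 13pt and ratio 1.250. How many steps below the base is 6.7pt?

3

1.250ⁿ = 13 / 6.7 = 1.9403
n = ln(1.9403) / ln(1.250) = 0.6628 / 0.2231 ≈ 2.97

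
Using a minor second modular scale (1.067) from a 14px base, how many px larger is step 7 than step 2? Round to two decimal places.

Step 2: 14.0 × 1.067² = 15.9388px
Step 7: 14.0 × 1.067⁷ = 22.0434px
Difference: 22.0434 − 15.9388 = 6.1046px

6.10px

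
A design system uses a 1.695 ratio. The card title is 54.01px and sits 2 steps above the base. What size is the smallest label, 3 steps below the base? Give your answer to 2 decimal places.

3.86px

54.01 ÷ 1.695⁵ = 54.01 ÷ 13.99099 ≈ 3.860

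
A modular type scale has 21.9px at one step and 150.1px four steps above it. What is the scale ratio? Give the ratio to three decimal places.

The ratio satisfies 21.9 × r⁴ = 150.1, so r = (150.1 / 21.9)^(1/4).
r = 6.8539^(1/4) ≈ 1.6180

1.618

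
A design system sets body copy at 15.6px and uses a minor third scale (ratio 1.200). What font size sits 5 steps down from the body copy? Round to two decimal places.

Every step multiplies by the scale ratio.
15.6 ÷ 1.200⁵ = 15.6 ÷ 2.48832 ≈ 6.27

6.27px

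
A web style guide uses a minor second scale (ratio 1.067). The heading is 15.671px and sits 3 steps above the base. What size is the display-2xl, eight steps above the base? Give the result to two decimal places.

21.67px

Moving from step +3 to step +8 is 5 steps up, so multiply by r⁵.
15.671 × 1.067⁵ = 15.671 × 1.38300 ≈ 21.673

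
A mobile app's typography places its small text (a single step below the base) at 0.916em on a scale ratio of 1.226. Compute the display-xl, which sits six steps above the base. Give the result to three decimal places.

Moving from step -1 to step +6 is 7 steps up, so multiply by r⁷.
0.916 × 1.226⁷ = 0.916 × 4.16326 ≈ 3.814

3.814em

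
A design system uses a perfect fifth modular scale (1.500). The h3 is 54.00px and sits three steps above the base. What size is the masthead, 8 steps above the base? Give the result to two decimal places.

The gap is 8 − (3) = 5 steps, so the factor is 1.500^5.
54.00 × 1.500⁵ = 54.00 × 7.59375 ≈ 410.062

410.06px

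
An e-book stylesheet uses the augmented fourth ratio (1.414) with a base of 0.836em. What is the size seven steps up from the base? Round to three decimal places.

A modular type scale is a geometric sequence: sizeₙ = base × rⁿ.
0.836 × 1.414⁷ = 0.836 × 11.30175 ≈ 9.448

9.448em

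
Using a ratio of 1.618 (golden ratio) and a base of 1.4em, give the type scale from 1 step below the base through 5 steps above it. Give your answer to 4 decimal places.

Step -1: 1.4 ÷ 1.618 = 0.8653
Step 0: 1.4em
Step 1: 1.4 × 1.618 = 2.2652
Step 2: 1.4 × 1.618² = 3.6651
Step 3: 1.4 × 1.618³ = 5.9301
Step 4: 1.4 × 1.618⁴ = 9.5949
Step 5: 1.4 × 1.618⁵ = 15.5246

0.8653em, 1.4000em, 2.2652em, 3.6651em, 5.9301em, 9.5949em, 15.5246em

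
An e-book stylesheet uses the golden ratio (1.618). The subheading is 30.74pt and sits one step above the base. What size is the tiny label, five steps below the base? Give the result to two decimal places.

1.71pt

Moving from step +1 to step -5 is 6 steps down, so divide by r⁶.
30.74 ÷ 1.618⁶ = 30.74 ÷ 17.94201 ≈ 1.713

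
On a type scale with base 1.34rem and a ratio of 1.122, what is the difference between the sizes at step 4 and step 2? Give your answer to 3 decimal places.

Step 2: 1.34 × 1.122² = 1.68690rem
Step 4: 1.34 × 1.122⁴ = 2.12362rem
Difference: 2.12362 − 1.68690 = 0.43672rem

0.437rem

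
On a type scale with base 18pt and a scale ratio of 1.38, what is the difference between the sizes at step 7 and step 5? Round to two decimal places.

81.48pt

Step 5: 18.0 × 1.38⁵ = 90.0882pt
Step 7: 18.0 × 1.38⁷ = 171.5640pt
Difference: 171.5640 − 90.0882 = 81.4758pt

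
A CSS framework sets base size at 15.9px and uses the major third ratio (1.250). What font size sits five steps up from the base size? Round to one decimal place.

Every step multiplies by the scale ratio.
15.9 × 1.250⁵ = 15.9 × 3.05176 ≈ 48.52

48.5px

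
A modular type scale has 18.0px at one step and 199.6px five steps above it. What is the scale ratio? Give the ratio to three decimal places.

r⁵ = 199.6 / 18.0, so r = (199.6/18.0)^(1/5).
r = 11.0889^(1/5) ≈ 1.6180

1.618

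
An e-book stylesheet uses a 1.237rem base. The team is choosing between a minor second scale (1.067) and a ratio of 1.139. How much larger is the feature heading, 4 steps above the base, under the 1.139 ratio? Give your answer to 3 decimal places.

Minor second: 1.237 × 1.067⁴ = 1.60335rem
At 1.139: 1.237 × 1.139⁴ = 2.08192rem
Difference: 2.08192 − 1.60335 = 0.47857rem

0.479rem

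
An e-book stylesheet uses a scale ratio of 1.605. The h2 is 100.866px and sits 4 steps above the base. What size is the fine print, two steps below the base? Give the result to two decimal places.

5.90px

100.866 ÷ 1.605⁶ = 100.866 ÷ 17.09426 ≈ 5.901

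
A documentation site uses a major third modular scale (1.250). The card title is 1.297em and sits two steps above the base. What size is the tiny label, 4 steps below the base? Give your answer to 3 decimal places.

The gap is -4 − (2) = -6 steps, so the factor is 1.250^-6.
1.297 ÷ 1.250⁶ = 1.297 ÷ 3.81470 ≈ 0.340

0.340em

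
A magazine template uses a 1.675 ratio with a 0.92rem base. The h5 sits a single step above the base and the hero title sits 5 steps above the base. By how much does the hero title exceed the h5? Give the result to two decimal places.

Step 1: 0.92 × 1.675 = 1.5410rem
Step 5: 0.92 × 1.675⁵ = 12.1300rem
Difference: 12.1300 − 1.5410 = 10.5890rem

10.59rem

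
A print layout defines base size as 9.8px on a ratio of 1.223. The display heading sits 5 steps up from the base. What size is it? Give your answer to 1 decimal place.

A modular type scale is a geometric sequence: sizeₙ = base × rⁿ.
9.8 × 1.223⁵ = 9.8 × 2.73610 ≈ 26.81

26.8px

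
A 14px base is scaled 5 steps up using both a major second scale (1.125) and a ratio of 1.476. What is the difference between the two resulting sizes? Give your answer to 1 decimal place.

72.8px

Major second: 14.0 × 1.125⁵ = 25.228px
At 1.476: 14.0 × 1.476⁵ = 98.075px
Difference: 98.075 − 25.228 = 72.847px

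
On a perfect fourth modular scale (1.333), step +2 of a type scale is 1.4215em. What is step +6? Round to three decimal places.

Moving from step +2 to step +6 is 4 steps up, so multiply by r⁴.
1.4215 × 1.333⁴ = 1.4215 × 3.15733 ≈ 4.488

4.488em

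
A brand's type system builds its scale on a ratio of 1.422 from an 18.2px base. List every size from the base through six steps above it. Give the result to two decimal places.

18.20px, 25.88px, 36.80px, 52.33px, 74.42px, 105.82px, 150.48px

Step 0: 18.2px
Step 1: 18.2 × 1.422 = 25.88
Step 2: 18.2 × 1.422² = 36.80
Step 3: 18.2 × 1.422³ = 52.33
Step 4: 18.2 × 1.422⁴ = 74.42
Step 5: 18.2 × 1.422⁵ = 105.82
Step 6: 18.2 × 1.422⁶ = 150.48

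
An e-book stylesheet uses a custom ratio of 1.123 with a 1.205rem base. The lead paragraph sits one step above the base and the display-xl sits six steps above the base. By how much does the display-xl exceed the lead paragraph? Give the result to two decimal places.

1.06rem

Step 1: 1.205 × 1.123 = 1.3532rem
Step 6: 1.205 × 1.123⁶ = 2.4169rem
Difference: 2.4169 − 1.3532 = 1.0637rem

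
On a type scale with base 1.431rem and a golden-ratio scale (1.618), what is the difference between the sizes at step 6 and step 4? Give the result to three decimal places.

15.868rem

Step 4: 1.431 × 1.618⁴ = 9.80740rem
Step 6: 1.431 × 1.618⁶ = 25.67502rem
Difference: 25.67502 − 9.80740 = 15.86762rem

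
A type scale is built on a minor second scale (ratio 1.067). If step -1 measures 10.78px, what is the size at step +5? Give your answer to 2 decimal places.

Moving from step -1 to step +5 is 6 steps up, so multiply by r⁶.
10.78 × 1.067⁶ = 10.78 × 1.47566 ≈ 15.908

15.91px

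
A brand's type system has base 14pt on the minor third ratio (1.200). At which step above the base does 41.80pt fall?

1.200ⁿ = 41.80 / 14 = 2.9857
n = ln(2.9857) / ln(1.200) = 1.0938 / 0.1823 ≈ 6.00

6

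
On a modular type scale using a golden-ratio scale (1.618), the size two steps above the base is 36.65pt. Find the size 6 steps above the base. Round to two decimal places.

36.65 × 1.618⁴ = 36.65 × 6.85353 ≈ 251.182

251.18pt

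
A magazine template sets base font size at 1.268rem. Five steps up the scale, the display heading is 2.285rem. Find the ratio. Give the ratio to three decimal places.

r⁵ = 2.285 / 1.268, so r = (2.285/1.268)^(1/5).
r = 1.8021^(1/5) ≈ 1.1250

1.125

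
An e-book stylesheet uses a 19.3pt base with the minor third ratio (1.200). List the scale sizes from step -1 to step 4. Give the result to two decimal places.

16.08pt, 19.30pt, 23.16pt, 27.79pt, 33.35pt, 40.02pt

Step -1: 19.3 ÷ 1.200 = 16.08
Step 0: 19.3pt
Step 1: 19.3 × 1.200 = 23.16
Step 2: 19.3 × 1.200² = 27.79
Step 3: 19.3 × 1.200³ = 33.35
Step 4: 19.3 × 1.200⁴ = 40.02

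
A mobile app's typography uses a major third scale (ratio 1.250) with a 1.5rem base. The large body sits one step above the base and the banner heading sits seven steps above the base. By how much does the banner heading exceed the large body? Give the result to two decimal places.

Step 1: 1.5 × 1.250 = 1.8750rem
Step 7: 1.5 × 1.250⁷ = 7.1526rem
Difference: 7.1526 − 1.8750 = 5.2776rem

5.28rem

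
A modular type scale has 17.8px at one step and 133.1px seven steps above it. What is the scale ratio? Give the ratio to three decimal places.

r⁷ = 133.1 / 17.8, so r = (133.1/17.8)^(1/7).
r = 7.4775^(1/7) ≈ 1.3330

1.333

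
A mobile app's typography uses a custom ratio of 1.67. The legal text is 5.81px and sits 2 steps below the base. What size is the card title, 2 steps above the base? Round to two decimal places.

5.81 × 1.67⁴ = 5.81 × 7.77796 ≈ 45.190

45.19px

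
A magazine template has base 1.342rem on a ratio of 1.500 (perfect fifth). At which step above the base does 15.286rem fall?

6

1.500ⁿ = 15.286 / 1.342 = 11.3905
n = ln(11.3905) / ln(1.500) = 2.4328 / 0.4055 ≈ 6.00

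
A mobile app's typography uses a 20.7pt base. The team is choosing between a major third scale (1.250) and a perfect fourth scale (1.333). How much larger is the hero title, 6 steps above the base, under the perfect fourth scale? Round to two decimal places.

37.17pt

Major third: 20.7 × 1.250⁶ = 78.9642pt
Perfect fourth: 20.7 × 1.333⁶ = 116.1318pt
Difference: 116.1318 − 78.9642 = 37.1676pt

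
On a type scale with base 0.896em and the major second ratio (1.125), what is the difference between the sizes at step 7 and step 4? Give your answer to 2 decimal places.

Step 4: 0.896 × 1.125⁴ = 1.4352em
Step 7: 0.896 × 1.125⁷ = 2.0435em
Difference: 2.0435 − 1.4352 = 0.6083em

0.61em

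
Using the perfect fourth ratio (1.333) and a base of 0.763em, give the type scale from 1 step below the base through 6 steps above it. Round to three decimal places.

Step -1: 0.763 ÷ 1.333 = 0.572
Step 0: 0.763em
Step 1: 0.763 × 1.333 = 1.017
Step 2: 0.763 × 1.333² = 1.356
Step 3: 0.763 × 1.333³ = 1.807
Step 4: 0.763 × 1.333⁴ = 2.409
Step 5: 0.763 × 1.333⁵ = 3.211
Step 6: 0.763 × 1.333⁶ = 4.281

0.572em, 0.763em, 1.017em, 1.356em, 1.807em, 2.409em, 3.211em, 4.281em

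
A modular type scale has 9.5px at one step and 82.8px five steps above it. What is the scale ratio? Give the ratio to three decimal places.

The ratio satisfies 9.5 × r⁵ = 82.8, so r = (82.8 / 9.5)^(1/5).
r = 8.7158^(1/5) ≈ 1.5419

1.542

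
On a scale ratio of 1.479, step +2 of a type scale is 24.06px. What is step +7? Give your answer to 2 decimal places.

170.27px

24.06 × 1.479⁵ = 24.06 × 7.07686 ≈ 170.269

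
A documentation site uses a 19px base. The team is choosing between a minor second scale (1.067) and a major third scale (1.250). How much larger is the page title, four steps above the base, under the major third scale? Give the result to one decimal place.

21.8px

Minor second: 19.0 × 1.067⁴ = 24.627px
Major third: 19.0 × 1.250⁴ = 46.387px
Difference: 46.387 − 24.627 = 21.760px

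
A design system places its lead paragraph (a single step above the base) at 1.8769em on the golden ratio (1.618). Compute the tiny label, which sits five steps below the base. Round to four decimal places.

0.1046em

1.8769 ÷ 1.618⁶ = 1.8769 ÷ 17.94201 ≈ 0.1046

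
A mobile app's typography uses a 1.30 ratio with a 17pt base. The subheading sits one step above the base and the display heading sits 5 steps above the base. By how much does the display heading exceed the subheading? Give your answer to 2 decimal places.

41.02pt

Step 1: 17.0 × 1.30 = 22.1000pt
Step 5: 17.0 × 1.30⁵ = 63.1198pt
Difference: 63.1198 − 22.1000 = 41.0198pt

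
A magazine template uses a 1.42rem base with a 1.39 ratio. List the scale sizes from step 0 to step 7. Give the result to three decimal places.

1.420rem, 1.974rem, 2.744rem, 3.814rem, 5.301rem, 7.368rem, 10.242rem, 14.236rem

Step 0: 1.42rem
Step 1: 1.42 × 1.39 = 1.974
Step 2: 1.42 × 1.39² = 2.744
Step 3: 1.42 × 1.39³ = 3.814
Step 4: 1.42 × 1.39⁴ = 5.301
Step 5: 1.42 × 1.39⁵ = 7.368
Step 6: 1.42 × 1.39⁶ = 10.242
Step 7: 1.42 × 1.39⁷ = 14.236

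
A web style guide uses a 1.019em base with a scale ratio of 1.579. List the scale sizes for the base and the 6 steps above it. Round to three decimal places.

1.019em, 1.609em, 2.541em, 4.012em, 6.334em, 10.002em, 15.793em

Step 0: 1.019em
Step 1: 1.019 × 1.579 = 1.609
Step 2: 1.019 × 1.579² = 2.541
Step 3: 1.019 × 1.579³ = 4.012
Step 4: 1.019 × 1.579⁴ = 6.334
Step 5: 1.019 × 1.579⁵ = 10.002
Step 6: 1.019 × 1.579⁶ = 15.793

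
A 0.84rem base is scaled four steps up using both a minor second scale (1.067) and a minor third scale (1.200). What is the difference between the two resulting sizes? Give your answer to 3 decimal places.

0.653rem

Minor second: 0.84 × 1.067⁴ = 1.08877rem
Minor third: 0.84 × 1.200⁴ = 1.74182rem
Difference: 1.74182 − 1.08877 = 0.65305rem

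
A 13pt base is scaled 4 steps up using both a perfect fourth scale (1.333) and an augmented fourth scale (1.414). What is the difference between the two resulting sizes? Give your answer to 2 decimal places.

Perfect fourth: 13.0 × 1.333⁴ = 41.0453pt
Augmented fourth: 13.0 × 1.414⁴ = 51.9686pt
Difference: 51.9686 − 41.0453 = 10.9233pt

10.92pt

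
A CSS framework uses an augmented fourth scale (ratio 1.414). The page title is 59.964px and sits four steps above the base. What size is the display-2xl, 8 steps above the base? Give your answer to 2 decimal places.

239.71px

59.964 × 1.414⁴ = 59.964 × 3.99758 ≈ 239.711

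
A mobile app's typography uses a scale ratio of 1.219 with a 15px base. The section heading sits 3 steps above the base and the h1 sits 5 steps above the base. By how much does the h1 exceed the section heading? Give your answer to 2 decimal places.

Step 3: 15.0 × 1.219³ = 27.1708px
Step 5: 15.0 × 1.219⁵ = 40.3747px
Difference: 40.3747 − 27.1708 = 13.2039px

13.20px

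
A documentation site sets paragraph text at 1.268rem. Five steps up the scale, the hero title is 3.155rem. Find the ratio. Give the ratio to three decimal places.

1.200

r⁵ = 3.155 / 1.268, so r = (3.155/1.268)^(1/5).
r = 2.4882^(1/5) ≈ 1.2000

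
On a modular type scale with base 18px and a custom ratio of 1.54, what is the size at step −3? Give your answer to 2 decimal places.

4.93px

Each step on a modular scale multiplies by the ratio, so the size n steps from the base is base × ratioⁿ.
18.0 ÷ 1.54³ = 18.0 ÷ 3.65226 ≈ 4.93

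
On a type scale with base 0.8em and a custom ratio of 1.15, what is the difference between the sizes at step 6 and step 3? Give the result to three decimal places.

Step 3: 0.8 × 1.15³ = 1.21670em
Step 6: 0.8 × 1.15⁶ = 1.85045em
Difference: 1.85045 − 1.21670 = 0.63375em

0.634em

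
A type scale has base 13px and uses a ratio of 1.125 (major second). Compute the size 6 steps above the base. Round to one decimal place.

Each step on a modular scale multiplies by the ratio, so the size n steps from the base is base × ratioⁿ.
13.0 × 1.125⁶ = 13.0 × 2.02729 ≈ 26.35

26.4px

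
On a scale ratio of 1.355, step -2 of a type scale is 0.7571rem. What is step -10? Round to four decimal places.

0.7571 ÷ 1.355⁸ = 0.7571 ÷ 11.36356 ≈ 0.0666

0.0666rem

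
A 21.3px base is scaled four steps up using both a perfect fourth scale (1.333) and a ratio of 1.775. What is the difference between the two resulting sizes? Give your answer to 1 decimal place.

144.2px

Perfect fourth: 21.3 × 1.333⁴ = 67.251px
At 1.775: 21.3 × 1.775⁴ = 211.433px
Difference: 211.433 − 67.251 = 144.182px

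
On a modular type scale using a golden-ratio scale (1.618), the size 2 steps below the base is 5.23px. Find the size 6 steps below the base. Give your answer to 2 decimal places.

0.76px

5.23 ÷ 1.618⁴ = 5.23 ÷ 6.85353 ≈ 0.763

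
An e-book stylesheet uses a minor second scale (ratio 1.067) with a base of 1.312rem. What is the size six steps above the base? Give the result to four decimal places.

A modular type scale is a geometric sequence: sizeₙ = base × rⁿ.
1.312 × 1.067⁶ = 1.312 × 1.47566 ≈ 1.9361

1.9361rem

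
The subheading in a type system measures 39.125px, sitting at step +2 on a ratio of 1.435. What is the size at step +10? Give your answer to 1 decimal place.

The gap is 10 − (2) = 8 steps, so the factor is 1.435^8.
39.125 × 1.435⁸ = 39.125 × 17.98106 ≈ 703.509

703.5px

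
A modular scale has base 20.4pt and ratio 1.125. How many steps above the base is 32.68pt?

4

1.125ⁿ = 32.68 / 20.4 = 1.6020
n = ln(1.6020) / ln(1.125) = 0.4712 / 0.1178 ≈ 4.00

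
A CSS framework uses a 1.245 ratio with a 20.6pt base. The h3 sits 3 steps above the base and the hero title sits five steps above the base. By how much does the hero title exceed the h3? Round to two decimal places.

Step 3: 20.6 × 1.245³ = 39.7535pt
Step 5: 20.6 × 1.245⁵ = 61.6189pt
Difference: 61.6189 − 39.7535 = 21.8654pt

21.87pt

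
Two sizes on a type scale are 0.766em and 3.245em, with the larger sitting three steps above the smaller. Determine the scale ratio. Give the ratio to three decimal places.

r³ = 3.245 / 0.766, so r = (3.245/0.766)^(1/3).
r = 4.2363^(1/3) ≈ 1.6181

1.618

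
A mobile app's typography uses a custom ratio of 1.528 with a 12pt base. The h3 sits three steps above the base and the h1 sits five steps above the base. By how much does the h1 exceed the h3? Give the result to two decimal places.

57.14pt

Step 3: 12.0 × 1.528³ = 42.8106pt
Step 5: 12.0 × 1.528⁵ = 99.9535pt
Difference: 99.9535 − 42.8106 = 57.1429pt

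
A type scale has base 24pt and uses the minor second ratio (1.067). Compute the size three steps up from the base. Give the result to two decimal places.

Every step multiplies by the scale ratio.
24.0 × 1.067³ = 24.0 × 1.21477 ≈ 29.15

29.15pt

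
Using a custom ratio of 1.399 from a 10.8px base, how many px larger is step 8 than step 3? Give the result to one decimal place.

Step 3: 10.8 × 1.399³ = 29.572px
Step 8: 10.8 × 1.399⁸ = 158.477px
Difference: 158.477 − 29.572 = 128.905px

128.9px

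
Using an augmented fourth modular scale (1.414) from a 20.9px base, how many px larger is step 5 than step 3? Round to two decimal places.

59.05px

Step 3: 20.9 × 1.414³ = 59.0874px
Step 5: 20.9 × 1.414⁵ = 118.1390px
Difference: 118.1390 − 59.0874 = 59.0516px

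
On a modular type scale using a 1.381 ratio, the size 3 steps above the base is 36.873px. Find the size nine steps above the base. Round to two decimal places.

36.873 × 1.381⁶ = 36.873 × 6.93685 ≈ 255.782

255.78px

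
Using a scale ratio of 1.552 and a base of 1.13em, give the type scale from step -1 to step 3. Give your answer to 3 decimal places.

0.728em, 1.130em, 1.754em, 2.722em, 4.224em

Step -1: 1.13 ÷ 1.552 = 0.728
Step 0: 1.13em
Step 1: 1.13 × 1.552 = 1.754
Step 2: 1.13 × 1.552² = 2.722
Step 3: 1.13 × 1.552³ = 4.224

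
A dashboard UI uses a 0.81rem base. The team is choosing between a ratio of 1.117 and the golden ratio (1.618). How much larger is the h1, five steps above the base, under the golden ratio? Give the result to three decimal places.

7.574rem

At 1.117: 0.81 × 1.117⁵ = 1.40848rem
Golden ratio: 0.81 × 1.618⁵ = 8.98209rem
Difference: 8.98209 − 1.40848 = 7.57361rem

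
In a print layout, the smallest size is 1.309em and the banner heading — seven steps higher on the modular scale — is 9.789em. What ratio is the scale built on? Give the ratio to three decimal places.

The ratio satisfies 1.309 × r⁷ = 9.789, so r = (9.789 / 1.309)^(1/7).
r = 7.4782^(1/7) ≈ 1.3330

1.333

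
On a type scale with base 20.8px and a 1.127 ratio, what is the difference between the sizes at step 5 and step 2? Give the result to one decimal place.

Step 2: 20.8 × 1.127² = 26.419px
Step 5: 20.8 × 1.127⁵ = 37.817px
Difference: 37.817 − 26.419 = 11.398px

11.4px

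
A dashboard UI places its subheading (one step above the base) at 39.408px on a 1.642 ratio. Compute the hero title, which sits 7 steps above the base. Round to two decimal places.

39.408 × 1.642⁶ = 39.408 × 19.59923 ≈ 772.366

772.37px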